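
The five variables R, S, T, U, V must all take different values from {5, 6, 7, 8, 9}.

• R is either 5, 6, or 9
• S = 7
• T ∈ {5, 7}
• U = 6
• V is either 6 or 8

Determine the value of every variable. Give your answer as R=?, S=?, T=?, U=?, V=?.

S's domain is down to {7}, so S = 7. So T can't be 7.
T has just one choice, so T = 5. Eliminate 5 elsewhere: R.
U has just one choice, so U = 6. Remove 6 from R, V.
V must be 8 (only option left).
That leaves R = 9.

R=9, S=7, T=5, U=6, V=8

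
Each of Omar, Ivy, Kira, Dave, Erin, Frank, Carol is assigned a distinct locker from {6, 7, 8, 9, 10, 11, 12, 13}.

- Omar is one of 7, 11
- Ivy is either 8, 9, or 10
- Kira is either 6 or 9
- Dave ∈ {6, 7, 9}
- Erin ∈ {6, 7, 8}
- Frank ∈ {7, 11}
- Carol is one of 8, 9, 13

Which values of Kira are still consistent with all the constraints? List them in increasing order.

The 7 variables draw from only 7 values {6, 7, 8, 9, 10, 11, 13}, so each is used; only Ivy can be 10, hence Ivy = 10.
Among the 6 still-open variables, 13 fits only Carol (and all 6 values in {6, 7, 8, 9, 11, 13} must be used), so Carol = 13.
Among the 5 still-open variables, 8 fits only Erin (and all 5 values in {6, 7, 8, 9, 11} must be used), so Erin = 8.
Omar and Frank share exactly the 2 values {7, 11}; by pigeonhole those values go to them, so strike 7, 11 from Dave.
No further eliminations apply; Kira can still be any of 6, 9.

6, 9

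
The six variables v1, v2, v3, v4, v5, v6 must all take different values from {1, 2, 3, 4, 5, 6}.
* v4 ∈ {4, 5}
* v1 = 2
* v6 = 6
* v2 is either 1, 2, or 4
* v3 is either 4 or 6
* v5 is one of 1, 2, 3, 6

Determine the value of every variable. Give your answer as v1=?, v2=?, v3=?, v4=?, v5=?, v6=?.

v1's domain is down to {2}, so v1 = 2. Eliminate 2 elsewhere: v2, v5.
v6's domain is down to {6}, so v6 = 6. Eliminate 6 elsewhere: v3, v5.
v3's domain is down to {4}, so v3 = 4. Remove 4 from v2, v4.
v4 must be 5 (only option left).
v2 has just one choice, so v2 = 1. Strike 1 from v5.
v5 has just one choice, so v5 = 3.

v1=2, v2=1, v3=4, v4=5, v5=3, v6=6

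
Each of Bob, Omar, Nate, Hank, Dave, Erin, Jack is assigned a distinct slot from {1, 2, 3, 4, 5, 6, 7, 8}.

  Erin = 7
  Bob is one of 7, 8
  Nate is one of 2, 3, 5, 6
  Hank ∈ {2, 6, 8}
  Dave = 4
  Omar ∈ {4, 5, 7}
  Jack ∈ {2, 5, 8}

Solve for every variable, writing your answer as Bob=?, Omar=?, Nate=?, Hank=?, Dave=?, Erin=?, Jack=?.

Dave has just one choice, so Dave = 4. So Omar can't be 4.
That leaves Erin = 7. Eliminate 7 elsewhere: Bob, Omar.
That leaves Bob = 8. Eliminate 8 elsewhere: Hank, Jack.
Omar's domain is down to {5}, so Omar = 5. So Nate, Jack can't be 5.
Jack's domain is down to {2}, so Jack = 2. Strike 2 from Nate, Hank.
That leaves Hank = 6. Eliminate 6 elsewhere: Nate.
Nate's domain is down to {3}, so Nate = 3.

Bob=8, Omar=5, Nate=3, Hank=6, Dave=4, Erin=7, Jack=2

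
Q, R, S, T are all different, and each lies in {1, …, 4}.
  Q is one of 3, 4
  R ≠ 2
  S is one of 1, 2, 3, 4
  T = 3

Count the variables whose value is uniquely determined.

T's domain is down to {3}, so T = 3. So Q, R, S can't be 3.
Q has just one choice, so Q = 4. So R, S can't be 4.
R's domain is down to {1}, so R = 1. Remove 1 from S.
S's domain is down to {2}, so S = 2.
Every variable is fixed: Q=4, R=1, S=2, T=3. That makes 4.

4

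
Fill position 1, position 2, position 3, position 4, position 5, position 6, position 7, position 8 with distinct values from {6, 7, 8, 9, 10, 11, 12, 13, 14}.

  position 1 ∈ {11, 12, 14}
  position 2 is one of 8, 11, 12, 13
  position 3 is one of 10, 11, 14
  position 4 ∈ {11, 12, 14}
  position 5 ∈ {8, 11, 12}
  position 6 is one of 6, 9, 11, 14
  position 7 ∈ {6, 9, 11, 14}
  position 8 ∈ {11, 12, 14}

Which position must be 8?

The 8 variables draw from only 8 values {6, 8, 9, 10, 11, 12, 13, 14}, so each is used; only position 3 can be 10, hence position 3 = 10.
Among the 7 still-open variables, 13 fits only position 2 (and all 7 values in {6, 8, 9, 11, 12, 13, 14} must be used), so position 2 = 13.
The 6 still-open variables draw from only 6 values {6, 8, 9, 11, 12, 14}, so each is used; only position 5 can be 8, hence position 5 = 8.

position 5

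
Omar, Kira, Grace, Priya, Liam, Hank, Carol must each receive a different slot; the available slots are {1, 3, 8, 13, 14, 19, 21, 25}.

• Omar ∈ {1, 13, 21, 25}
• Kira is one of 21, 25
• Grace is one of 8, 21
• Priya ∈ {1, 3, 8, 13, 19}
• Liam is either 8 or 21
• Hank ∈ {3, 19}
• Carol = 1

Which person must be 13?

Omar

Carol's domain is down to {1}, so Carol = 1. Remove 1 from Omar, Priya.
The 2 variables Grace and Liam are confined to {8, 21}, which locks those values in; drop them from Omar, Kira, Priya.
Kira's domain is down to {25}, so Kira = 25. Eliminate 25 elsewhere: Omar.
So 13 goes to Omar.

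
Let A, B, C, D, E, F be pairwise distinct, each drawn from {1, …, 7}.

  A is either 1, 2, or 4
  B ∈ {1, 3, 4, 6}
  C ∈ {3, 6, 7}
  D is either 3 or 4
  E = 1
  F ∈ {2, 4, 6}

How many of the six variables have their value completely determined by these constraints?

E's domain is down to {1}, so E = 1. Remove 1 from A, B.
Among the 5 still-open variables, 7 fits only C (and all 5 values in {2, 3, 4, 6, 7} must be used), so C = 7.
Determined: C=7, E=1. The other variables each still have more than one consistent value. That makes 2.

2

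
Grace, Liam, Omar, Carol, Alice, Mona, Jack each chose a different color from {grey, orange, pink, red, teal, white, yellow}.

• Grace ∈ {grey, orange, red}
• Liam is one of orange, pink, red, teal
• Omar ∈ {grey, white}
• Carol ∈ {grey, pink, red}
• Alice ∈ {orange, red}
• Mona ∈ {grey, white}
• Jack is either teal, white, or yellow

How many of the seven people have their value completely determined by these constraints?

Among the 7 variables, yellow fits only Jack (and all 7 values in {grey, orange, pink, red, teal, white, yellow} must be used), so Jack = yellow.
The 6 still-open variables draw from only 6 values {grey, orange, pink, red, teal, white}, so each is used; only Liam can be teal, hence Liam = teal.
Among the 5 still-open variables, pink fits only Carol (and all 5 values in {grey, orange, pink, red, white} must be used), so Carol = pink.
Omar and Mona between them cover only {grey, white} — a naked pair. Remove those values from Grace.
Determined: Liam=teal, Carol=pink, Jack=yellow. The other people each still have more than one consistent value. That makes 3.

3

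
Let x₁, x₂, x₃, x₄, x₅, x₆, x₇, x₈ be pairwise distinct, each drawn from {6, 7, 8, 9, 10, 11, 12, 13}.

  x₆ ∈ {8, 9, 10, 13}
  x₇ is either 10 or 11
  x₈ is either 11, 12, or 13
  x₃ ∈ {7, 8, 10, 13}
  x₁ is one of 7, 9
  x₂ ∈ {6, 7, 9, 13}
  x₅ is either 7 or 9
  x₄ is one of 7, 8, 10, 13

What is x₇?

11

The 8 variables together cover exactly {6, 7, 8, 9, 10, 11, 12, 13} — 8 values for 8 variables — and 6 appears only in x₂'s list, so x₂ = 6.
The 7 still-open variables draw from only 7 values {7, 8, 9, 10, 11, 12, 13}, so each is used; only x₈ can be 12, hence x₈ = 12.
The 6 still-open variables draw from only 6 values {7, 8, 9, 10, 11, 13}, so each is used; only x₇ can be 11, hence x₇ = 11.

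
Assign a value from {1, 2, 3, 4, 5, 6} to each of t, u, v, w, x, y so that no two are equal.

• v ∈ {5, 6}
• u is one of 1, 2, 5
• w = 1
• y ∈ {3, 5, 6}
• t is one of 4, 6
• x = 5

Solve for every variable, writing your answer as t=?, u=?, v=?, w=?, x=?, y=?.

t=4, u=2, v=6, w=1, x=5, y=3

w must be 1 (only option left). Remove 1 from u.
x must be 5 (only option left). Remove 5 from u, v, y.
u has just one choice, so u = 2.
That leaves v = 6. So t, y can't be 6.
y must be 3 (only option left).
t has just one choice, so t = 4.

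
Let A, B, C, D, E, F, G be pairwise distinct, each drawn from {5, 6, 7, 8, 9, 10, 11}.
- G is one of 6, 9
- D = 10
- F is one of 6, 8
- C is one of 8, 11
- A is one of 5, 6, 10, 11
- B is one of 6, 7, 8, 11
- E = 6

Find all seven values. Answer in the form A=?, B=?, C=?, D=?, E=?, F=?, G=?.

D has just one choice, so D = 10. Strike 10 from A.
That leaves E = 6. Eliminate 6 elsewhere: A, B, F, G.
F's domain is down to {8}, so F = 8. Eliminate 8 elsewhere: B, C.
G must be 9 (only option left).
That leaves C = 11. Eliminate 11 elsewhere: A, B.
A's domain is down to {5}, so A = 5.
That leaves B = 7.

A=5, B=7, C=11, D=10, E=6, F=8, G=9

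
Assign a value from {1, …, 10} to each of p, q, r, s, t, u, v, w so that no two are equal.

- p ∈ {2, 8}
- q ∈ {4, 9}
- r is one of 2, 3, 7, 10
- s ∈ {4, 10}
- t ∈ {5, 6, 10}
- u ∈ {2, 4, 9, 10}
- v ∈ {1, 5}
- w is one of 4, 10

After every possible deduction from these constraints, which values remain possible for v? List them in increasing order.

1, 5

The 2 variables s and w are confined to {4, 10}, which locks those values in; drop them from q, r, t, u.
That leaves q = 9. Strike 9 from u.
u's domain is down to {2}, so u = 2. Eliminate 2 elsewhere: p, r.
p has just one choice, so p = 8.
No further eliminations apply; v can still be any of 1, 5.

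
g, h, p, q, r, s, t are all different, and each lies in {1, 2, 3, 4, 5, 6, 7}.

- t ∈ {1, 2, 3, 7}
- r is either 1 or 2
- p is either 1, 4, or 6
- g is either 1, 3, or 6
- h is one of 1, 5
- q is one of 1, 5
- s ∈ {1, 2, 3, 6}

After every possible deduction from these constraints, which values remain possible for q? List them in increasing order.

Among the 7 variables, 4 fits only p (and all 7 values in {1, 2, 3, 4, 5, 6, 7} must be used), so p = 4.
Among the 6 still-open variables, 7 fits only t (and all 6 values in {1, 2, 3, 5, 6, 7} must be used), so t = 7.
h and q share exactly the 2 values {1, 5}; by pigeonhole those values go to them, so strike 1, 5 from g, r, s.
r's domain is down to {2}, so r = 2. So s can't be 2.
No further eliminations apply; q can still be any of 1, 5.

1, 5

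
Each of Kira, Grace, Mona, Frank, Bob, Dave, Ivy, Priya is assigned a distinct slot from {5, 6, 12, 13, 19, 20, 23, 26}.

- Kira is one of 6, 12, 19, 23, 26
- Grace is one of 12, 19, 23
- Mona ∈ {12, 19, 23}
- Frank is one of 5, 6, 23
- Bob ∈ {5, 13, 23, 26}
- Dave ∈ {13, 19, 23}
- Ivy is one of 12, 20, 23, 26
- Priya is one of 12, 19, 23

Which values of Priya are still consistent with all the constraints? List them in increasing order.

The 8 variables draw from only 8 values {5, 6, 12, 13, 19, 20, 23, 26}, so each is used; only Ivy can be 20, hence Ivy = 20.
The 3 variables Grace, Mona, Priya are confined to {12, 19, 23}, which locks those values in; drop them from Kira, Frank, Bob, Dave.
Dave's domain is down to {13}, so Dave = 13. Strike 13 from Bob.
No further eliminations apply; Priya can still be any of 12, 19, 23.

12, 19, 23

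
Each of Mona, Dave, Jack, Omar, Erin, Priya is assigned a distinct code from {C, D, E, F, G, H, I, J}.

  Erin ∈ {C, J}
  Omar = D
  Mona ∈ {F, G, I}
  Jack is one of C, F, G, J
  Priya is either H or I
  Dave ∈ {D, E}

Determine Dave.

E

Omar has just one choice, so Omar = D. Eliminate D elsewhere: Dave.
So Dave = E.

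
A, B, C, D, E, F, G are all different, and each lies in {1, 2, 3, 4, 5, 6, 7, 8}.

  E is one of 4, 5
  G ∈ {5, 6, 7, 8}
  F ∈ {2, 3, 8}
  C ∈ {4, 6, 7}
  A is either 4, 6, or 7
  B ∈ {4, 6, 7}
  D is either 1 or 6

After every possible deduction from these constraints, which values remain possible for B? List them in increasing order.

4, 6, 7

A, B, C share exactly the 3 values {4, 6, 7}; by pigeonhole those values go to them, so strike 4, 6, 7 from D, E, G.
D has just one choice, so D = 1.
E's domain is down to {5}, so E = 5. So G can't be 5.
That leaves G = 8. So F can't be 8.
No further eliminations apply; B can still be any of 4, 6, 7.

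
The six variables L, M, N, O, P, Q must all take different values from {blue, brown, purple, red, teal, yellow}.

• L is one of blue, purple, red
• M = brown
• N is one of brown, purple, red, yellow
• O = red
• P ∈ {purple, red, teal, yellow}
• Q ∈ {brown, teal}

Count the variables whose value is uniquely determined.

M has just one choice, so M = brown. Strike brown from N, Q.
That leaves O = red. Remove red from L, N, P.
Q must be teal (only option left). Remove teal from P.
The 3 still-open variables draw from only 3 values {blue, purple, yellow}, so each is used; only L can be blue, hence L = blue.
Determined: L=blue, M=brown, O=red, Q=teal. The other variables each still have more than one consistent value. That makes 4.

4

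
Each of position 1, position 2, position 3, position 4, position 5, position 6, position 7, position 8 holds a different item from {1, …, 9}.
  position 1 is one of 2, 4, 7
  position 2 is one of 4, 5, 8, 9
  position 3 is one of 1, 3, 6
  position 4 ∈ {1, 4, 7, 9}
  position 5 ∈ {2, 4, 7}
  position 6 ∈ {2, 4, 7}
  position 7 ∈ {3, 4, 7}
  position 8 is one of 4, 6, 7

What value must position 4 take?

position 1, position 5, position 6 between them cover only {2, 4, 7} — a naked triple. Remove those values from position 2, position 4, position 7, position 8.
position 7's domain is down to {3}, so position 7 = 3. Remove 3 from position 3.
position 8's domain is down to {6}, so position 8 = 6. Strike 6 from position 3.
position 3 must be 1 (only option left). Remove 1 from position 4.
So position 4 = 9.

9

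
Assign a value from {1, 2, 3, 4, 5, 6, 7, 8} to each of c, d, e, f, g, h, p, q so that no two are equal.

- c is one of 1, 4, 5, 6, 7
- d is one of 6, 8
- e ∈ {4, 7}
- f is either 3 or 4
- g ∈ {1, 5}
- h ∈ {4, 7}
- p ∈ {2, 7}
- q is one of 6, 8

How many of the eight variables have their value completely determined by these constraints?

Among the 8 variables, 2 fits only p (and all 8 values in {1, 2, 3, 4, 5, 6, 7, 8} must be used), so p = 2.
Among the 7 still-open variables, 3 fits only f (and all 7 values in {1, 3, 4, 5, 6, 7, 8} must be used), so f = 3.
d and q between them cover only {6, 8} — a naked pair. Remove those values from c.
The 2 variables e and h are confined to {4, 7}, which locks those values in; drop them from c.
Determined: f=3, p=2. The other variables each still have more than one consistent value. That makes 2.

2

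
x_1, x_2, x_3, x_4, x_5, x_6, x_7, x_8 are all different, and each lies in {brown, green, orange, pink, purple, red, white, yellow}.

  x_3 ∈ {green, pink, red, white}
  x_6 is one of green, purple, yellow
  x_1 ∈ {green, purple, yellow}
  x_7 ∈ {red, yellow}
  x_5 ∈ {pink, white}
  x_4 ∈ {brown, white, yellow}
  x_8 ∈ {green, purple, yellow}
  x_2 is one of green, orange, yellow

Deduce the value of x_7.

red

Among the 8 variables, brown fits only x_4 (and all 8 values in {brown, green, orange, pink, purple, red, white, yellow} must be used), so x_4 = brown.
The 7 still-open variables together cover exactly {green, orange, pink, purple, red, white, yellow} — 7 values for 7 variables — and orange appears only in x_2's list, so x_2 = orange.
x_1, x_6, x_8 between them cover only {green, purple, yellow} — a naked triple. Remove those values from x_3, x_7.
So x_7 = red.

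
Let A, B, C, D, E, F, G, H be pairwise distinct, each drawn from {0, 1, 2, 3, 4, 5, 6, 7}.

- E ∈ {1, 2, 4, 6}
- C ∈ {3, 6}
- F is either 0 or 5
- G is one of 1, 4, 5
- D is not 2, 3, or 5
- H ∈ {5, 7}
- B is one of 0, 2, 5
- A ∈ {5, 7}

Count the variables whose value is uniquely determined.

Among the 8 variables, 3 fits only C (and all 8 values in {0, 1, 2, 3, 4, 5, 6, 7} must be used), so C = 3.
A and H between them cover only {5, 7} — a naked pair. Remove those values from B, D, F, G.
That leaves F = 0. Eliminate 0 elsewhere: B, D.
B's domain is down to {2}, so B = 2. Remove 2 from E.
Determined: B=2, C=3, F=0. The other variables each still have more than one consistent value. That makes 3.

3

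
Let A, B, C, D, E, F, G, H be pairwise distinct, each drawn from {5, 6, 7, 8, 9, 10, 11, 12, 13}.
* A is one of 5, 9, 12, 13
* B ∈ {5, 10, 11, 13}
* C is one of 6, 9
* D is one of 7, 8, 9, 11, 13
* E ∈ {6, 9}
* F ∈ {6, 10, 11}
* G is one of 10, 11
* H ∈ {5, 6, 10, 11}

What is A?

C and E between them cover only {6, 9} — a naked pair. Remove those values from A, D, F, H.
The 2 variables F and G are confined to {10, 11}, which locks those values in; drop them from B, D, H.
H must be 5 (only option left). Remove 5 from A, B.
B has just one choice, so B = 13. Remove 13 from A, D.
So A = 12.

12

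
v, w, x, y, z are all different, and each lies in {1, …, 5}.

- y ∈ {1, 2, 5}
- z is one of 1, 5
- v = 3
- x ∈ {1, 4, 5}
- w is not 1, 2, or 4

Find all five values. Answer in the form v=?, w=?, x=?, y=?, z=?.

v=3, w=5, x=4, y=2, z=1

v has just one choice, so v = 3. So w can't be 3.
w's domain is down to {5}, so w = 5. Strike 5 from x, y, z.
z must be 1 (only option left). Eliminate 1 elsewhere: x, y.
That leaves x = 4.
y has just one choice, so y = 2.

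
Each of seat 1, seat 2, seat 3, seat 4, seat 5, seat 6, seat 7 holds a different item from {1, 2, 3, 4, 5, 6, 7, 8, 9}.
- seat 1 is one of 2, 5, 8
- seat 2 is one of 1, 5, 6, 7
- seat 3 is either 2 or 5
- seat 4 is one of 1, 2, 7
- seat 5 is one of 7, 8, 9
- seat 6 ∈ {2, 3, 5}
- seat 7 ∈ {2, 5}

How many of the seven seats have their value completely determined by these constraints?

seat 3 and seat 7 between them cover only {2, 5} — a naked pair. Remove those values from seat 1, seat 2, seat 4, seat 6.
That leaves seat 1 = 8. Eliminate 8 elsewhere: seat 5.
That leaves seat 6 = 3.
Determined: seat 1=8, seat 6=3. The other seats each still have more than one consistent value. That makes 2.

2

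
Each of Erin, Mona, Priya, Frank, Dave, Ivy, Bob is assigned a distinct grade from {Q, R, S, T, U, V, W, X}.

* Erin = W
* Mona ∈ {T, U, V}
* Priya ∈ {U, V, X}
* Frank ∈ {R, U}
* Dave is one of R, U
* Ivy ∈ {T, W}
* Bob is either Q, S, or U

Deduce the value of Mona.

Erin has just one choice, so Erin = W. So Ivy can't be W.
That leaves Ivy = T. So Mona can't be T.
The 2 variables Frank and Dave are confined to {R, U}, which locks those values in; drop them from Mona, Priya, Bob.
So Mona = V.

V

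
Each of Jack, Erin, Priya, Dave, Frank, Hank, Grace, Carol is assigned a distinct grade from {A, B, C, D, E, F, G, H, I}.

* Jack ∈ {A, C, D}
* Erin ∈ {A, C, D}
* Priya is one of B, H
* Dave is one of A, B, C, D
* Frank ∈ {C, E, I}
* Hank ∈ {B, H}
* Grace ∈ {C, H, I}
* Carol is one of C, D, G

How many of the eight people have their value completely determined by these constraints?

3

Among the 8 variables, E fits only Frank (and all 8 values in {A, B, C, D, E, G, H, I} must be used), so Frank = E.
The 7 still-open variables draw from only 7 values {A, B, C, D, G, H, I}, so each is used; only Carol can be G, hence Carol = G.
The 6 still-open variables together cover exactly {A, B, C, D, H, I} — 6 values for 6 variables — and I appears only in Grace's list, so Grace = I.
Priya and Hank share exactly the 2 values {B, H}; by pigeonhole those values go to them, so strike B, H from Dave.
Determined: Frank=E, Grace=I, Carol=G. The other people each still have more than one consistent value. That makes 3.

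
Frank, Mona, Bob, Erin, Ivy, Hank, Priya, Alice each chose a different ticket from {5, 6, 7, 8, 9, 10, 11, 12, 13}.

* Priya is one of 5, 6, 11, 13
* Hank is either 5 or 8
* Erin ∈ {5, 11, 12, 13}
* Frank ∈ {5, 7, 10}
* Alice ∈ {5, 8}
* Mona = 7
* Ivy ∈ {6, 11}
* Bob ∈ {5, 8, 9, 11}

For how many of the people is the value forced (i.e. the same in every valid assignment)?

Mona's domain is down to {7}, so Mona = 7. Eliminate 7 elsewhere: Frank.
Hank and Alice between them cover only {5, 8} — a naked pair. Remove those values from Frank, Bob, Erin, Priya.
Frank must be 10 (only option left).
Determined: Frank=10, Mona=7. The other people each still have more than one consistent value. That makes 2.

2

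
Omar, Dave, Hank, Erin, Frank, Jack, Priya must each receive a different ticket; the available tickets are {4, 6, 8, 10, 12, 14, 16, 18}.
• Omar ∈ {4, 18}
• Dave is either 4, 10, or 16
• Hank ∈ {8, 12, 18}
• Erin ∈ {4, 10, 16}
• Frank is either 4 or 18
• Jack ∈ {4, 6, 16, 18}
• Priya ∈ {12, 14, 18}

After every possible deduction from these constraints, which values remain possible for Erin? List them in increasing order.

10, 16

The 2 variables Omar and Frank are confined to {4, 18}, which locks those values in; drop them from Dave, Hank, Erin, Jack, Priya.
The 2 variables Dave and Erin are confined to {10, 16}, which locks those values in; drop them from Jack.
Jack must be 6 (only option left).
No further eliminations apply; Erin can still be any of 10, 16.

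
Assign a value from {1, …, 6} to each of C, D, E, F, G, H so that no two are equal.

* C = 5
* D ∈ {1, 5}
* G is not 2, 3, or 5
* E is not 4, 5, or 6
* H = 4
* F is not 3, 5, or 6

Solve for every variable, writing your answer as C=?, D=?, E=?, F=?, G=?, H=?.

C must be 5 (only option left). Strike 5 from D.
D has just one choice, so D = 1. Remove 1 from E, F, G.
H has just one choice, so H = 4. Strike 4 from F, G.
F has just one choice, so F = 2. Remove 2 from E.
That leaves G = 6.
E's domain is down to {3}, so E = 3.

C=5, D=1, E=3, F=2, G=6, H=4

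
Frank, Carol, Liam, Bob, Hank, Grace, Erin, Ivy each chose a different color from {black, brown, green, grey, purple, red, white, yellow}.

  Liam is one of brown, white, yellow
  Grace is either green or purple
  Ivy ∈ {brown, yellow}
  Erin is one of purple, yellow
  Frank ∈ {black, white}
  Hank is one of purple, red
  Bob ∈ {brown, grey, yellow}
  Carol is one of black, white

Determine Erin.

Among the 8 variables, green fits only Grace (and all 8 values in {black, brown, green, grey, purple, red, white, yellow} must be used), so Grace = green.
Among the 7 still-open variables, grey fits only Bob (and all 7 values in {black, brown, grey, purple, red, white, yellow} must be used), so Bob = grey.
The 6 still-open variables draw from only 6 values {black, brown, purple, red, white, yellow}, so each is used; only Hank can be red, hence Hank = red.
Among the 5 still-open variables, purple fits only Erin (and all 5 values in {black, brown, purple, white, yellow} must be used), so Erin = purple.

purple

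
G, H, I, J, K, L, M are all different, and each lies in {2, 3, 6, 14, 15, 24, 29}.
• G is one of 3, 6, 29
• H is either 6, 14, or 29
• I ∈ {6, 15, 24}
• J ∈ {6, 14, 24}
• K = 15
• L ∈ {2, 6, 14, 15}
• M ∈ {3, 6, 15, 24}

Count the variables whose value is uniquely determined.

K's domain is down to {15}, so K = 15. Remove 15 from I, L, M.
The 6 still-open variables together cover exactly {2, 3, 6, 14, 24, 29} — 6 values for 6 variables — and 2 appears only in L's list, so L = 2.
Determined: K=15, L=2. The other variables each still have more than one consistent value. That makes 2.

2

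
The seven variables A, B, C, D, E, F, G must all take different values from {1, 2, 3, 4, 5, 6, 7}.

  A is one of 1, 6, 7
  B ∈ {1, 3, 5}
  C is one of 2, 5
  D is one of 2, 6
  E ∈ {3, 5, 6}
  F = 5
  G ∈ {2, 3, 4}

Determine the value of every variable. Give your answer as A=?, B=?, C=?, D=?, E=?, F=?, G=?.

A=7, B=1, C=2, D=6, E=3, F=5, G=4

F has just one choice, so F = 5. So B, C, E can't be 5.
That leaves C = 2. Remove 2 from D, G.
D's domain is down to {6}, so D = 6. Remove 6 from A, E.
E's domain is down to {3}, so E = 3. So B, G can't be 3.
G must be 4 (only option left).
B has just one choice, so B = 1. So A can't be 1.
A must be 7 (only option left).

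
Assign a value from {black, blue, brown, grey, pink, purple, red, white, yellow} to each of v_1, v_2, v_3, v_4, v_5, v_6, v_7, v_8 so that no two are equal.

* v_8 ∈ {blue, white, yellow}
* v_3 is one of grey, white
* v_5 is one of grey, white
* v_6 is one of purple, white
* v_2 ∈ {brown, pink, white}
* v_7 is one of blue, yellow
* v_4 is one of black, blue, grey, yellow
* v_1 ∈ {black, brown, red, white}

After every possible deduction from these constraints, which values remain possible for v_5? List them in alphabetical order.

v_3 and v_5 share exactly the 2 values {grey, white}; by pigeonhole those values go to them, so strike grey, white from v_1, v_2, v_4, v_6, v_8.
v_6 must be purple (only option left).
The 2 variables v_7 and v_8 are confined to {blue, yellow}, which locks those values in; drop them from v_4.
v_4's domain is down to {black}, so v_4 = black. Eliminate black elsewhere: v_1.
No further eliminations apply; v_5 can still be any of grey, white.

grey, white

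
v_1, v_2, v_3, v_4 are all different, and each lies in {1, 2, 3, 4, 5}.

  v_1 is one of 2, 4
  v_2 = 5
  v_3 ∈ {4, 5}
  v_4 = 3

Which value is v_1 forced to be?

2

v_2 has just one choice, so v_2 = 5. Remove 5 from v_3.
That leaves v_3 = 4. Remove 4 from v_1.
So v_1 = 2.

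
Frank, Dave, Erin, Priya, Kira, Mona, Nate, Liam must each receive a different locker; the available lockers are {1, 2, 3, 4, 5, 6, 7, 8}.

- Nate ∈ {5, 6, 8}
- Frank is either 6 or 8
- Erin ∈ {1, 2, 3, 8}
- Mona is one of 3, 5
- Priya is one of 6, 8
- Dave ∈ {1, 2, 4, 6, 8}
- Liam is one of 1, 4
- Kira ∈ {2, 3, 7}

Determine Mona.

The 8 variables together cover exactly {1, 2, 3, 4, 5, 6, 7, 8} — 8 values for 8 variables — and 7 appears only in Kira's list, so Kira = 7.
Frank and Priya between them cover only {6, 8} — a naked pair. Remove those values from Dave, Erin, Nate.
Nate has just one choice, so Nate = 5. Remove 5 from Mona.
So Mona = 3.

3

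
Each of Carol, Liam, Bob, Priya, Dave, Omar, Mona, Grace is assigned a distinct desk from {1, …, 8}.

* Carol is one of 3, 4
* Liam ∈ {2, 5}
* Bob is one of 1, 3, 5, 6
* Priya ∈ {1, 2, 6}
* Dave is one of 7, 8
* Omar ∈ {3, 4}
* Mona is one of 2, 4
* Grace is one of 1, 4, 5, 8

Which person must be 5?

Liam

The 8 variables draw from only 8 values {1, 2, 3, 4, 5, 6, 7, 8}, so each is used; only Dave can be 7, hence Dave = 7.
The 7 still-open variables draw from only 7 values {1, 2, 3, 4, 5, 6, 8}, so each is used; only Grace can be 8, hence Grace = 8.
Carol and Omar share exactly the 2 values {3, 4}; by pigeonhole those values go to them, so strike 3, 4 from Bob, Mona.
That leaves Mona = 2. Strike 2 from Liam, Priya.
So 5 goes to Liam.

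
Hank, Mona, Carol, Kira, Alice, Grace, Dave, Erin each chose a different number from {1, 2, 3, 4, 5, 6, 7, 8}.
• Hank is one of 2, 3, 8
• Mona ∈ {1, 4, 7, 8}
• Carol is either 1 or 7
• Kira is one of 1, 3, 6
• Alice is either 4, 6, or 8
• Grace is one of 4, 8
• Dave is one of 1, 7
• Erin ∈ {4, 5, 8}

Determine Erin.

The 8 variables draw from only 8 values {1, 2, 3, 4, 5, 6, 7, 8}, so each is used; only Hank can be 2, hence Hank = 2.
Among the 7 still-open variables, 3 fits only Kira (and all 7 values in {1, 3, 4, 5, 6, 7, 8} must be used), so Kira = 3.
The 6 still-open variables draw from only 6 values {1, 4, 5, 6, 7, 8}, so each is used; only Erin can be 5, hence Erin = 5.

5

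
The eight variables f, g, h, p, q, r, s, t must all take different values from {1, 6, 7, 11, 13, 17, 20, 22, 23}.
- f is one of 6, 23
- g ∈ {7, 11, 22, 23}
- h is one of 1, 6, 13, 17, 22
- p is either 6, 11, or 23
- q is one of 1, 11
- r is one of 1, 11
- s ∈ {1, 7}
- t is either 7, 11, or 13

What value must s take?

The 8 variables draw from only 8 values {1, 6, 7, 11, 13, 17, 22, 23}, so each is used; only h can be 17, hence h = 17.
Among the 7 still-open variables, 13 fits only t (and all 7 values in {1, 6, 7, 11, 13, 22, 23} must be used), so t = 13.
The 6 still-open variables draw from only 6 values {1, 6, 7, 11, 22, 23}, so each is used; only g can be 22, hence g = 22.
The 5 still-open variables together cover exactly {1, 6, 7, 11, 23} — 5 values for 5 variables — and 7 appears only in s's list, so s = 7.

7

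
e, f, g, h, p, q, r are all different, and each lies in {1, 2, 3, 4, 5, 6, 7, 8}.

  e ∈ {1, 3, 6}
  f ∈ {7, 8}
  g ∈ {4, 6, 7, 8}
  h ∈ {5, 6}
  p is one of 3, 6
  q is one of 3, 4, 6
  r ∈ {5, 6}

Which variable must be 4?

q

Among the 7 variables, 1 fits only e (and all 7 values in {1, 3, 4, 5, 6, 7, 8} must be used), so e = 1.
The 2 variables h and r are confined to {5, 6}, which locks those values in; drop them from g, p, q.
p must be 3 (only option left). Strike 3 from q.
So 4 goes to q.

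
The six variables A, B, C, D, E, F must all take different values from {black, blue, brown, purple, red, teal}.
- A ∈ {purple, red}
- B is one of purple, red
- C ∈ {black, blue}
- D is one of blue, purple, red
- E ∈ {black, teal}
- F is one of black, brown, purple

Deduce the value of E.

The 6 variables together cover exactly {black, blue, brown, purple, red, teal} — 6 values for 6 variables — and brown appears only in F's list, so F = brown.
The 5 still-open variables draw from only 5 values {black, blue, purple, red, teal}, so each is used; only E can be teal, hence E = teal.

teal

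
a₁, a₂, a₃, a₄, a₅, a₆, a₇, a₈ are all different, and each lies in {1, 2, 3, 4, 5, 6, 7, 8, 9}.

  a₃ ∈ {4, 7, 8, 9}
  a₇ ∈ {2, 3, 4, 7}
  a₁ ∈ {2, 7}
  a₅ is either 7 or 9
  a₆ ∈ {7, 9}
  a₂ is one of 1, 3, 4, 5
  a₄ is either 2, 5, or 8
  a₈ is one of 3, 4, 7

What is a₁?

The 8 variables together cover exactly {1, 2, 3, 4, 5, 7, 8, 9} — 8 values for 8 variables — and 1 appears only in a₂'s list, so a₂ = 1.
The 7 still-open variables together cover exactly {2, 3, 4, 5, 7, 8, 9} — 7 values for 7 variables — and 5 appears only in a₄'s list, so a₄ = 5.
The 6 still-open variables together cover exactly {2, 3, 4, 7, 8, 9} — 6 values for 6 variables — and 8 appears only in a₃'s list, so a₃ = 8.
a₅ and a₆ share exactly the 2 values {7, 9}; by pigeonhole those values go to them, so strike 7, 9 from a₁, a₇, a₈.
So a₁ = 2.

2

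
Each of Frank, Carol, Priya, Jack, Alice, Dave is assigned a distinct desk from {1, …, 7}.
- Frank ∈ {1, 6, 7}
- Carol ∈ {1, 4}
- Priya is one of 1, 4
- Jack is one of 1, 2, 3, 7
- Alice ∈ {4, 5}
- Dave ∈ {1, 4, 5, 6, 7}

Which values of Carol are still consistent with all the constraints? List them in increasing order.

1, 4

Carol and Priya share exactly the 2 values {1, 4}; by pigeonhole those values go to them, so strike 1, 4 from Frank, Jack, Alice, Dave.
That leaves Alice = 5. Eliminate 5 elsewhere: Dave.
Frank and Dave share exactly the 2 values {6, 7}; by pigeonhole those values go to them, so strike 6, 7 from Jack.
No further eliminations apply; Carol can still be any of 1, 4.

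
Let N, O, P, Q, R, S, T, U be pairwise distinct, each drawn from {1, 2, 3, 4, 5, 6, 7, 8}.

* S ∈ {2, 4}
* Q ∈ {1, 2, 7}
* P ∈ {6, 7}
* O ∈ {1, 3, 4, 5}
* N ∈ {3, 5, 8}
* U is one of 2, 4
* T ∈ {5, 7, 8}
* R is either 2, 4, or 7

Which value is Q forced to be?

Among the 8 variables, 6 fits only P (and all 8 values in {1, 2, 3, 4, 5, 6, 7, 8} must be used), so P = 6.
S and U share exactly the 2 values {2, 4}; by pigeonhole those values go to them, so strike 2, 4 from O, Q, R.
That leaves R = 7. Strike 7 from Q, T.
So Q = 1.

1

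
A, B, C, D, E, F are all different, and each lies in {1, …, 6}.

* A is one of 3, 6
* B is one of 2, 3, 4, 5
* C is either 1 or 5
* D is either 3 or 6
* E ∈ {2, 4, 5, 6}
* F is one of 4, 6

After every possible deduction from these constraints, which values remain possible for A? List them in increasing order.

3, 6

Among the 6 variables, 1 fits only C (and all 6 values in {1, 2, 3, 4, 5, 6} must be used), so C = 1.
The 2 variables A and D are confined to {3, 6}, which locks those values in; drop them from B, E, F.
That leaves F = 4. Remove 4 from B, E.
No further eliminations apply; A can still be any of 3, 6.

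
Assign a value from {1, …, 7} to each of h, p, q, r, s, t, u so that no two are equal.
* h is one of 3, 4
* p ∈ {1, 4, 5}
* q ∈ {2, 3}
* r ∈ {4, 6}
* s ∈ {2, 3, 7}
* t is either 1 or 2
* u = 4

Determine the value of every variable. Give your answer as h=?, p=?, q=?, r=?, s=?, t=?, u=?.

u has just one choice, so u = 4. Remove 4 from h, p, r.
h's domain is down to {3}, so h = 3. Strike 3 from q, s.
That leaves q = 2. Eliminate 2 elsewhere: s, t.
That leaves r = 6.
s must be 7 (only option left).
t has just one choice, so t = 1. Strike 1 from p.
p's domain is down to {5}, so p = 5.

h=3, p=5, q=2, r=6, s=7, t=1, u=4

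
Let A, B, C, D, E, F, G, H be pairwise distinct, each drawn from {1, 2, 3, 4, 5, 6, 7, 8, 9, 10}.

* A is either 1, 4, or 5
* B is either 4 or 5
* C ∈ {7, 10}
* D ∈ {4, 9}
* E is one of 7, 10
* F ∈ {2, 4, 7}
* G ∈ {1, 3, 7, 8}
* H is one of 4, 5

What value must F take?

2

B and H share exactly the 2 values {4, 5}; by pigeonhole those values go to them, so strike 4, 5 from A, D, F.
A's domain is down to {1}, so A = 1. So G can't be 1.
That leaves D = 9.
The 2 variables C and E are confined to {7, 10}, which locks those values in; drop them from F, G.
So F = 2.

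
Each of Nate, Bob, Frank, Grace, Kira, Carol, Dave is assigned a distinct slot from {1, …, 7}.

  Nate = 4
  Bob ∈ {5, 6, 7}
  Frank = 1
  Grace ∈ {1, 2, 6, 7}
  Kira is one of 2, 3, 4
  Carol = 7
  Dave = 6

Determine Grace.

Nate has just one choice, so Nate = 4. Eliminate 4 elsewhere: Kira.
Frank has just one choice, so Frank = 1. Eliminate 1 elsewhere: Grace.
Carol must be 7 (only option left). Remove 7 from Bob, Grace.
Dave has just one choice, so Dave = 6. Eliminate 6 elsewhere: Bob, Grace.
So Grace = 2.

2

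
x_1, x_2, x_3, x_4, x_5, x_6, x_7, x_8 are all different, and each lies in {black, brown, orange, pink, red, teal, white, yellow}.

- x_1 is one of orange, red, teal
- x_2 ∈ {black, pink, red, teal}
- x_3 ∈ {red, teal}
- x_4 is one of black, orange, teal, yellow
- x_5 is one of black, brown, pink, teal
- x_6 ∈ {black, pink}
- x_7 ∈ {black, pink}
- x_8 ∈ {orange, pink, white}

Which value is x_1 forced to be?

orange

The 8 variables draw from only 8 values {black, brown, orange, pink, red, teal, white, yellow}, so each is used; only x_5 can be brown, hence x_5 = brown.
The 7 still-open variables together cover exactly {black, orange, pink, red, teal, white, yellow} — 7 values for 7 variables — and white appears only in x_8's list, so x_8 = white.
The 6 still-open variables draw from only 6 values {black, orange, pink, red, teal, yellow}, so each is used; only x_4 can be yellow, hence x_4 = yellow.
The 5 still-open variables draw from only 5 values {black, orange, pink, red, teal}, so each is used; only x_1 can be orange, hence x_1 = orange.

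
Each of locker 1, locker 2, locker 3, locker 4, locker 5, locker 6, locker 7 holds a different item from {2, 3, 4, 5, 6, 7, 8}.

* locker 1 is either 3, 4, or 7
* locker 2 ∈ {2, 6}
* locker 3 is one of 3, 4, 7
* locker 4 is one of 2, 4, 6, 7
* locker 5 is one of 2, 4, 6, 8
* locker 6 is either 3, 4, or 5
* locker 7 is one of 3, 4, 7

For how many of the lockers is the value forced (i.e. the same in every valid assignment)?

2

The 7 variables draw from only 7 values {2, 3, 4, 5, 6, 7, 8}, so each is used; only locker 6 can be 5, hence locker 6 = 5.
The 6 still-open variables draw from only 6 values {2, 3, 4, 6, 7, 8}, so each is used; only locker 5 can be 8, hence locker 5 = 8.
locker 1, locker 3, locker 7 share exactly the 3 values {3, 4, 7}; by pigeonhole those values go to them, so strike 3, 4, 7 from locker 4.
Determined: locker 5=8, locker 6=5. The other lockers each still have more than one consistent value. That makes 2.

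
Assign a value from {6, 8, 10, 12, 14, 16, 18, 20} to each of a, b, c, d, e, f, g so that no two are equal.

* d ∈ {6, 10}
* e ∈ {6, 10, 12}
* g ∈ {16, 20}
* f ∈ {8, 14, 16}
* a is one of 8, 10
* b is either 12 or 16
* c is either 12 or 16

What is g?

20

The 7 variables together cover exactly {6, 8, 10, 12, 14, 16, 20} — 7 values for 7 variables — and 14 appears only in f's list, so f = 14.
The 6 still-open variables together cover exactly {6, 8, 10, 12, 16, 20} — 6 values for 6 variables — and 8 appears only in a's list, so a = 8.
Among the 5 still-open variables, 20 fits only g (and all 5 values in {6, 10, 12, 16, 20} must be used), so g = 20.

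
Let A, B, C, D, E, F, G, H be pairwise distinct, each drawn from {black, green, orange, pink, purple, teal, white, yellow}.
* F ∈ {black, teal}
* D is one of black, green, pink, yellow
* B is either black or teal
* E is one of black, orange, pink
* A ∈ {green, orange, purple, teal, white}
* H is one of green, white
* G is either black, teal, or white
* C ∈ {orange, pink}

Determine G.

white

The 8 variables draw from only 8 values {black, green, orange, pink, purple, teal, white, yellow}, so each is used; only A can be purple, hence A = purple.
The 7 still-open variables together cover exactly {black, green, orange, pink, teal, white, yellow} — 7 values for 7 variables — and yellow appears only in D's list, so D = yellow.
The 6 still-open variables together cover exactly {black, green, orange, pink, teal, white} — 6 values for 6 variables — and green appears only in H's list, so H = green.
Among the 5 still-open variables, white fits only G (and all 5 values in {black, orange, pink, teal, white} must be used), so G = white.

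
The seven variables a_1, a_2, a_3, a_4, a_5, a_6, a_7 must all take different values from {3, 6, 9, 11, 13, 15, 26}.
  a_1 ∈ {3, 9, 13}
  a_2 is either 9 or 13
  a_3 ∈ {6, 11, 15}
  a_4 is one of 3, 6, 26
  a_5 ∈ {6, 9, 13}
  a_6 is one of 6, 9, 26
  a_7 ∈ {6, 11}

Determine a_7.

The 7 variables together cover exactly {3, 6, 9, 11, 13, 15, 26} — 7 values for 7 variables — and 15 appears only in a_3's list, so a_3 = 15.
The 6 still-open variables together cover exactly {3, 6, 9, 11, 13, 26} — 6 values for 6 variables — and 11 appears only in a_7's list, so a_7 = 11.

11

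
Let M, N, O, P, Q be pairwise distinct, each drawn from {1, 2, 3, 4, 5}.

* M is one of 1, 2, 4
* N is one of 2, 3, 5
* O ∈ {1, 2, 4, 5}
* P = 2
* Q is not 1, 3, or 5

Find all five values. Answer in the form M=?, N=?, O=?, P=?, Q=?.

M=1, N=3, O=5, P=2, Q=4

P must be 2 (only option left). Strike 2 from M, N, O, Q.
That leaves Q = 4. So M, O can't be 4.
M's domain is down to {1}, so M = 1. So O can't be 1.
O has just one choice, so O = 5. So N can't be 5.
N must be 3 (only option left).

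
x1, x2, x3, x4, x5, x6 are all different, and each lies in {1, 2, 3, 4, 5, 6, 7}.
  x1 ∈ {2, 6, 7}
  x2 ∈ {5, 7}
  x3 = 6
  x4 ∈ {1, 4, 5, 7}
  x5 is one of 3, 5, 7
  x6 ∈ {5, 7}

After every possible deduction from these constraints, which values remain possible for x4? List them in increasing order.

x3 has just one choice, so x3 = 6. So x1 can't be 6.
x2 and x6 share exactly the 2 values {5, 7}; by pigeonhole those values go to them, so strike 5, 7 from x1, x4, x5.
x1 must be 2 (only option left).
That leaves x5 = 3.
No further eliminations apply; x4 can still be any of 1, 4.

1, 4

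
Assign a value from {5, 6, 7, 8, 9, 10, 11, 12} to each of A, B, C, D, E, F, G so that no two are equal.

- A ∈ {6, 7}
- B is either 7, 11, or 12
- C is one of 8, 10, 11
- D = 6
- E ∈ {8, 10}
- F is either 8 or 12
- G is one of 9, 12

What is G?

D must be 6 (only option left). Strike 6 from A.
A's domain is down to {7}, so A = 7. Strike 7 from B.
The 5 still-open variables together cover exactly {8, 9, 10, 11, 12} — 5 values for 5 variables — and 9 appears only in G's list, so G = 9.

9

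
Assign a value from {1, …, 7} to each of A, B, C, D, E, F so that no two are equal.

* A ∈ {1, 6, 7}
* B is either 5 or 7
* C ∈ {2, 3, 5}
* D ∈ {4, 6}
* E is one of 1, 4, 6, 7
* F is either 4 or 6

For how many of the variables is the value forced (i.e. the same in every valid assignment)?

D and F between them cover only {4, 6} — a naked pair. Remove those values from A, E.
The 2 variables A and E are confined to {1, 7}, which locks those values in; drop them from B.
B has just one choice, so B = 5. Strike 5 from C.
Determined: B=5. The other variables each still have more than one consistent value. That makes 1.

1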